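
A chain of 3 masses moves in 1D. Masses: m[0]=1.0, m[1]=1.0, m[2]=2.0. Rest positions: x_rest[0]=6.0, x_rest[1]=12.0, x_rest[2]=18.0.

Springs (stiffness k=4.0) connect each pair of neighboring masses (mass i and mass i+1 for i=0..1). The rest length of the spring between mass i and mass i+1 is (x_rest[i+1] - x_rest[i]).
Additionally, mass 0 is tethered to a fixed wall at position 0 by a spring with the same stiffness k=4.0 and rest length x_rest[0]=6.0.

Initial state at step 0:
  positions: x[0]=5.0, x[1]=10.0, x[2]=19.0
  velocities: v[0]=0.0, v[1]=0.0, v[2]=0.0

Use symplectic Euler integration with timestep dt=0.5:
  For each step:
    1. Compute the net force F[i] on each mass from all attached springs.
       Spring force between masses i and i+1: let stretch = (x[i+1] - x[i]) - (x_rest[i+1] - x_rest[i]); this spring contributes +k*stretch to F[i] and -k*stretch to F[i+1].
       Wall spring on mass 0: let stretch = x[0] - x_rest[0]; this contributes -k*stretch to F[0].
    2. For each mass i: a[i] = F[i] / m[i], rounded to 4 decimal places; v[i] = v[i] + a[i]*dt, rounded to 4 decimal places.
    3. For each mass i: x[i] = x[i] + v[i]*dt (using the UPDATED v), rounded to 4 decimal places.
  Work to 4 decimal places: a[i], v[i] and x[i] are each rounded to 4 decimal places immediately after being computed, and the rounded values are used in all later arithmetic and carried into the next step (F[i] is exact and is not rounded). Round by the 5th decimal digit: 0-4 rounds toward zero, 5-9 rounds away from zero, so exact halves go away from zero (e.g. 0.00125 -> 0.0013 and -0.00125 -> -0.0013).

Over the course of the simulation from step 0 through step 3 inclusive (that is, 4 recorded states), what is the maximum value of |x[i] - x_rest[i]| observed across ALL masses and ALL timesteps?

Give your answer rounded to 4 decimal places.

Answer: 3.0000

Derivation:
Step 0: x=[5.0000 10.0000 19.0000] v=[0.0000 0.0000 0.0000]
Step 1: x=[5.0000 14.0000 17.5000] v=[0.0000 8.0000 -3.0000]
Step 2: x=[9.0000 12.5000 17.2500] v=[8.0000 -3.0000 -0.5000]
Step 3: x=[7.5000 12.2500 17.6250] v=[-3.0000 -0.5000 0.7500]
Max displacement = 3.0000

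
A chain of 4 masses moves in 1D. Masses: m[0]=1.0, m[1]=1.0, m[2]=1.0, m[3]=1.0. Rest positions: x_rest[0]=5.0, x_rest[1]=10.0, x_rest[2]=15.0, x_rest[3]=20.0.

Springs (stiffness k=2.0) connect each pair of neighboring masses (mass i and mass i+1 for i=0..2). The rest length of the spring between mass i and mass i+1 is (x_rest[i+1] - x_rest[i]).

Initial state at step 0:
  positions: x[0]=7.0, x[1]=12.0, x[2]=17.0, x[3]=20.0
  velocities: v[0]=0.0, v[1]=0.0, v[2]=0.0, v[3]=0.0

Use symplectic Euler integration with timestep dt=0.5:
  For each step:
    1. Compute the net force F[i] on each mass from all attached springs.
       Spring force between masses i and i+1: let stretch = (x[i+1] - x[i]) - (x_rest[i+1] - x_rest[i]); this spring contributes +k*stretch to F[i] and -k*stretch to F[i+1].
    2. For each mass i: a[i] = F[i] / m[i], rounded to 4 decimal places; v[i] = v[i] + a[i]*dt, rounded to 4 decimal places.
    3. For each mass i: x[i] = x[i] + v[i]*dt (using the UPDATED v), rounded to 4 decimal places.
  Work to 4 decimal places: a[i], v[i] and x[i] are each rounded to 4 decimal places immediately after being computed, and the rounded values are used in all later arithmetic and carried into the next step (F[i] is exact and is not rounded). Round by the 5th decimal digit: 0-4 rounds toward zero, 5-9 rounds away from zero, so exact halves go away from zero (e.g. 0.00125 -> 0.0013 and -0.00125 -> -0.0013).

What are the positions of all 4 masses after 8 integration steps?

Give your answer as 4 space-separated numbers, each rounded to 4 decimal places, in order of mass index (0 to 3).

Answer: 7.1250 10.5625 16.4375 21.8750

Derivation:
Step 0: x=[7.0000 12.0000 17.0000 20.0000] v=[0.0000 0.0000 0.0000 0.0000]
Step 1: x=[7.0000 12.0000 16.0000 21.0000] v=[0.0000 0.0000 -2.0000 2.0000]
Step 2: x=[7.0000 11.5000 15.5000 22.0000] v=[0.0000 -1.0000 -1.0000 2.0000]
Step 3: x=[6.7500 10.7500 16.2500 22.2500] v=[-0.5000 -1.5000 1.5000 0.5000]
Step 4: x=[6.0000 10.7500 17.2500 22.0000] v=[-1.5000 0.0000 2.0000 -0.5000]
Step 5: x=[5.1250 11.6250 17.3750 21.8750] v=[-1.7500 1.7500 0.2500 -0.2500]
Step 6: x=[5.0000 12.1250 16.8750 22.0000] v=[-0.2500 1.0000 -1.0000 0.2500]
Step 7: x=[5.9375 11.4375 16.5625 22.0625] v=[1.8750 -1.3750 -0.6250 0.1250]
Step 8: x=[7.1250 10.5625 16.4375 21.8750] v=[2.3750 -1.7500 -0.2500 -0.3750]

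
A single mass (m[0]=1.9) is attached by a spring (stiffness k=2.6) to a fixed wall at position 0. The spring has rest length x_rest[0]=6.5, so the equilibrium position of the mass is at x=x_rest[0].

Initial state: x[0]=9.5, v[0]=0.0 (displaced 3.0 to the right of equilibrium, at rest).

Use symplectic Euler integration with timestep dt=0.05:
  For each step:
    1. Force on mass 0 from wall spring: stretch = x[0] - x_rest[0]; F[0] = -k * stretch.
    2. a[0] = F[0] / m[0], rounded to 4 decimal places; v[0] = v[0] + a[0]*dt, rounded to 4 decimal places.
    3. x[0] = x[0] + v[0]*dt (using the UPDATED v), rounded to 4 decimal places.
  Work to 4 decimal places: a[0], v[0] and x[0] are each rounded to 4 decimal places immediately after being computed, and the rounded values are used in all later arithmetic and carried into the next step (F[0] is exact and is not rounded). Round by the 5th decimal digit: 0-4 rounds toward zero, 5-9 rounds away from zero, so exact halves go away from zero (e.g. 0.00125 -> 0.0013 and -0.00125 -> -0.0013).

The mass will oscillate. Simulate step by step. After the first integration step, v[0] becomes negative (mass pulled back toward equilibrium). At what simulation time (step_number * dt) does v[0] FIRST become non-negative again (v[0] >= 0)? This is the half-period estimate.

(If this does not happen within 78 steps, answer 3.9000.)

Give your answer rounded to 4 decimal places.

Step 0: x=[9.5000] v=[0.0000]
Step 1: x=[9.4897] v=[-0.2053]
Step 2: x=[9.4692] v=[-0.4099]
Step 3: x=[9.4385] v=[-0.6131]
Step 4: x=[9.3978] v=[-0.8142]
Step 5: x=[9.3472] v=[-1.0125]
Step 6: x=[9.2868] v=[-1.2073]
Step 7: x=[9.2169] v=[-1.3980]
Step 8: x=[9.1377] v=[-1.5839]
Step 9: x=[9.0495] v=[-1.7644]
Step 10: x=[8.9526] v=[-1.9388]
Step 11: x=[8.8473] v=[-2.1066]
Step 12: x=[8.7339] v=[-2.2672]
Step 13: x=[8.6129] v=[-2.4200]
Step 14: x=[8.4847] v=[-2.5646]
Step 15: x=[8.3497] v=[-2.7004]
Step 16: x=[8.2084] v=[-2.8270]
Step 17: x=[8.0612] v=[-2.9439]
Step 18: x=[7.9087] v=[-3.0507]
Step 19: x=[7.7513] v=[-3.1471]
Step 20: x=[7.5897] v=[-3.2327]
Step 21: x=[7.4243] v=[-3.3073]
Step 22: x=[7.2558] v=[-3.3705]
Step 23: x=[7.0847] v=[-3.4222]
Step 24: x=[6.9116] v=[-3.4622]
Step 25: x=[6.7371] v=[-3.4904]
Step 26: x=[6.5618] v=[-3.5066]
Step 27: x=[6.3863] v=[-3.5108]
Step 28: x=[6.2112] v=[-3.5030]
Step 29: x=[6.0370] v=[-3.4832]
Step 30: x=[5.8644] v=[-3.4515]
Step 31: x=[5.6940] v=[-3.4080]
Step 32: x=[5.5264] v=[-3.3529]
Step 33: x=[5.3621] v=[-3.2863]
Step 34: x=[5.2017] v=[-3.2084]
Step 35: x=[5.0457] v=[-3.1196]
Step 36: x=[4.8947] v=[-3.0201]
Step 37: x=[4.7492] v=[-2.9103]
Step 38: x=[4.6097] v=[-2.7905]
Step 39: x=[4.4766] v=[-2.6612]
Step 40: x=[4.3505] v=[-2.5228]
Step 41: x=[4.2317] v=[-2.3757]
Step 42: x=[4.1207] v=[-2.2205]
Step 43: x=[4.0178] v=[-2.0577]
Step 44: x=[3.9234] v=[-1.8879]
Step 45: x=[3.8378] v=[-1.7116]
Step 46: x=[3.7613] v=[-1.5295]
Step 47: x=[3.6942] v=[-1.3421]
Step 48: x=[3.6367] v=[-1.1501]
Step 49: x=[3.5890] v=[-0.9542]
Step 50: x=[3.5513] v=[-0.7550]
Step 51: x=[3.5236] v=[-0.5532]
Step 52: x=[3.5061] v=[-0.3496]
Step 53: x=[3.4989] v=[-0.1448]
Step 54: x=[3.5019] v=[0.0605]
First v>=0 after going negative at step 54, time=2.7000

Answer: 2.7000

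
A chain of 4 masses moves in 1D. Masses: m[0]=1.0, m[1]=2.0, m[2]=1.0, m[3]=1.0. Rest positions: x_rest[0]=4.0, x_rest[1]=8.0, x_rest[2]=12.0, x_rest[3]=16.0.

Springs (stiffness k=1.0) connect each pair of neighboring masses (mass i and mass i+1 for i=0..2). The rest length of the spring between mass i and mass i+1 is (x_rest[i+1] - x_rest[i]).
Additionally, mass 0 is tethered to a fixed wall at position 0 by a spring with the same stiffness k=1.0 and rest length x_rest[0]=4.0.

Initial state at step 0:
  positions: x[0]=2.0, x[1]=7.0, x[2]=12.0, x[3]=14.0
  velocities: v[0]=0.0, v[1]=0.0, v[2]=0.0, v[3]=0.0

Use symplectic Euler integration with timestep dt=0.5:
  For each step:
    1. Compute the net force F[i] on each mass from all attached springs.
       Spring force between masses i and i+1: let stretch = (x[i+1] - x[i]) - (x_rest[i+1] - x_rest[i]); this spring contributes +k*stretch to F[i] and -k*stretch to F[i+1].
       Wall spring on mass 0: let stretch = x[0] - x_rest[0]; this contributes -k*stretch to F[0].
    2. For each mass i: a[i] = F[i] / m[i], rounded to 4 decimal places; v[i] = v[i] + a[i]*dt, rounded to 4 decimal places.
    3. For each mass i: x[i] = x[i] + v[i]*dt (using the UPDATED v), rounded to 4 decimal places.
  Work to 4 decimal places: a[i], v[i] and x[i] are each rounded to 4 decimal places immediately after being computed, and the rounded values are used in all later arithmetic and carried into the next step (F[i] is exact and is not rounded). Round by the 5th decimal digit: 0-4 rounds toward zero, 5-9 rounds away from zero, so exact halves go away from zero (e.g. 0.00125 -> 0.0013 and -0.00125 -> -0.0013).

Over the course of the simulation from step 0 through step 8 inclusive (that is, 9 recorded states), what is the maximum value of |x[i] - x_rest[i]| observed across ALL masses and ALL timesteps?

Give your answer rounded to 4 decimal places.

Answer: 2.3281

Derivation:
Step 0: x=[2.0000 7.0000 12.0000 14.0000] v=[0.0000 0.0000 0.0000 0.0000]
Step 1: x=[2.7500 7.0000 11.2500 14.5000] v=[1.5000 0.0000 -1.5000 1.0000]
Step 2: x=[3.8750 7.0000 10.2500 15.1875] v=[2.2500 0.0000 -2.0000 1.3750]
Step 3: x=[4.8125 7.0157 9.6719 15.6407] v=[1.8750 0.0313 -1.1563 0.9063]
Step 4: x=[5.0977 7.0880 9.9219 15.6017] v=[0.5704 0.1446 0.5000 -0.0781]
Step 5: x=[4.6061 7.2658 10.8834 15.1427] v=[-0.9833 0.3555 1.9230 -0.9180]
Step 6: x=[3.6279 7.5633 12.0054 14.6189] v=[-1.9565 0.5950 2.2439 -1.0477]
Step 7: x=[2.7265 7.9242 12.6702 14.4417] v=[-1.8028 0.7217 1.3296 -0.3545]
Step 8: x=[2.4429 8.2286 12.5914 14.8216] v=[-0.5672 0.6088 -0.1577 0.7598]
Max displacement = 2.3281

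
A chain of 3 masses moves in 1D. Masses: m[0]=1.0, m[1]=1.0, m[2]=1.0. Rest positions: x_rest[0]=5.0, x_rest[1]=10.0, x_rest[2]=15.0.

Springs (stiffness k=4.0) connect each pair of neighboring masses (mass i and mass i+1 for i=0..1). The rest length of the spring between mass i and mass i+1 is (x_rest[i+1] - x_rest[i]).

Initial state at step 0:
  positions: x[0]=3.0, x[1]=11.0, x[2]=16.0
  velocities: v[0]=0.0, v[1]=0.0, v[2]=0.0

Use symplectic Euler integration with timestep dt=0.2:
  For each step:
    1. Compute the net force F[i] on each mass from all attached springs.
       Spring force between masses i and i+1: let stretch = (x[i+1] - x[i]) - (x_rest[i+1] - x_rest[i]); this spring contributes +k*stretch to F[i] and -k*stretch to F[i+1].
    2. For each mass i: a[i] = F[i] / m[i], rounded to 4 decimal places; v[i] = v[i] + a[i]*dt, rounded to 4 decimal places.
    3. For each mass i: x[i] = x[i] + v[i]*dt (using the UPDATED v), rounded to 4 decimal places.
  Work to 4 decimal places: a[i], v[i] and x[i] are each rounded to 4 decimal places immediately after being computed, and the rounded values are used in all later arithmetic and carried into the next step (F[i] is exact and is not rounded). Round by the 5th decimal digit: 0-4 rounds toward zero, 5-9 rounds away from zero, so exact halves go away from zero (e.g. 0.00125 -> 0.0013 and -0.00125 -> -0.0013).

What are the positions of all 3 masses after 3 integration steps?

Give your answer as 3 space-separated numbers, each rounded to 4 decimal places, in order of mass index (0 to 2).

Answer: 5.1734 9.1614 15.6652

Derivation:
Step 0: x=[3.0000 11.0000 16.0000] v=[0.0000 0.0000 0.0000]
Step 1: x=[3.4800 10.5200 16.0000] v=[2.4000 -2.4000 0.0000]
Step 2: x=[4.2864 9.7904 15.9232] v=[4.0320 -3.6480 -0.3840]
Step 3: x=[5.1734 9.1614 15.6652] v=[4.4352 -3.1450 -1.2902]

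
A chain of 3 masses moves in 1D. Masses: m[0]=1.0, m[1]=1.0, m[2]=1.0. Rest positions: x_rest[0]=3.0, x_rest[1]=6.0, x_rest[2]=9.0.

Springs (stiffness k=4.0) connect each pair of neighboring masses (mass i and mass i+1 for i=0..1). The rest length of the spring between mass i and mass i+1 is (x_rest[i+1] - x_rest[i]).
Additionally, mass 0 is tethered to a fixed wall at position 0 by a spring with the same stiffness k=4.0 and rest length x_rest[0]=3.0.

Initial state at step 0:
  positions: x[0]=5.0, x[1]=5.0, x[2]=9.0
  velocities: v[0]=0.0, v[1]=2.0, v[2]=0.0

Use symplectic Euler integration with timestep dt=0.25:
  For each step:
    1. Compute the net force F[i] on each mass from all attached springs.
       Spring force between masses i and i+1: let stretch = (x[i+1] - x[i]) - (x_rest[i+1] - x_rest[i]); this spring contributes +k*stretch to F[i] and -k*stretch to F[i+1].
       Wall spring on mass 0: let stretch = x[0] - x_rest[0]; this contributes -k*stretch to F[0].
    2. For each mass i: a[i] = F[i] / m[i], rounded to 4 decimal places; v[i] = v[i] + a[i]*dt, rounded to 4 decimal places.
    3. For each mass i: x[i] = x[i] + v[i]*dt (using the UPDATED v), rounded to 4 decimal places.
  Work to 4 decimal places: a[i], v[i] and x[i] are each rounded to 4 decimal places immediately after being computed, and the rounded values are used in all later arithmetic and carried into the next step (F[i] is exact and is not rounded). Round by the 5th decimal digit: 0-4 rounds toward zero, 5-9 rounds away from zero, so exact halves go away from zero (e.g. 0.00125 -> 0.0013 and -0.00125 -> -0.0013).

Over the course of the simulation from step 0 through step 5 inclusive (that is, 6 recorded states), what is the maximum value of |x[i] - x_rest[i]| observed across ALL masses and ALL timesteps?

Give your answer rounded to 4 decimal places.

Step 0: x=[5.0000 5.0000 9.0000] v=[0.0000 2.0000 0.0000]
Step 1: x=[3.7500 6.5000 8.7500] v=[-5.0000 6.0000 -1.0000]
Step 2: x=[2.2500 7.8750 8.6875] v=[-6.0000 5.5000 -0.2500]
Step 3: x=[1.5938 8.0469 9.1719] v=[-2.6250 0.6875 1.9375]
Step 4: x=[2.1524 6.8868 10.1250] v=[2.2343 -4.6406 3.8125]
Step 5: x=[3.3565 5.3526 11.0186] v=[4.8163 -6.1368 3.5743]
Max displacement = 2.0469

Answer: 2.0469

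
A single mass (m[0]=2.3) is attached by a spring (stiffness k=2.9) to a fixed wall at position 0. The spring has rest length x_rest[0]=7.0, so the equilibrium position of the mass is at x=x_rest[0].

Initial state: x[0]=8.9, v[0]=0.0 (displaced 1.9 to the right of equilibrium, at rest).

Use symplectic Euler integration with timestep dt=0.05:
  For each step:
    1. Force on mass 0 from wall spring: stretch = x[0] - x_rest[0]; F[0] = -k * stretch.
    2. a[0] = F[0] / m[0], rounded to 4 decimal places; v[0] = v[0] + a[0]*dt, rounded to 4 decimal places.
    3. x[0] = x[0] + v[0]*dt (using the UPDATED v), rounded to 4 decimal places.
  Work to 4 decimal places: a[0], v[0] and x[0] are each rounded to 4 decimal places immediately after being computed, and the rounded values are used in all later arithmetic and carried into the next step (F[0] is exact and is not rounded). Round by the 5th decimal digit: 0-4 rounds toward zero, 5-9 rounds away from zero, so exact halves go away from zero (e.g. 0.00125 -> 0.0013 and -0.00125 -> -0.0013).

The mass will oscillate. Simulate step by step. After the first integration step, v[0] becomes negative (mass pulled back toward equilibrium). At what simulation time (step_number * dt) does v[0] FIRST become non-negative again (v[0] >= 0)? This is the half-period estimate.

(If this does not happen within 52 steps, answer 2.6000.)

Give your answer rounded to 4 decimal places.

Step 0: x=[8.9000] v=[0.0000]
Step 1: x=[8.8940] v=[-0.1198]
Step 2: x=[8.8820] v=[-0.2392]
Step 3: x=[8.8641] v=[-0.3579]
Step 4: x=[8.8403] v=[-0.4754]
Step 5: x=[8.8107] v=[-0.5914]
Step 6: x=[8.7754] v=[-0.7056]
Step 7: x=[8.7345] v=[-0.8175]
Step 8: x=[8.6882] v=[-0.9269]
Step 9: x=[8.6365] v=[-1.0333]
Step 10: x=[8.5797] v=[-1.1365]
Step 11: x=[8.5179] v=[-1.2361]
Step 12: x=[8.4513] v=[-1.3318]
Step 13: x=[8.3801] v=[-1.4233]
Step 14: x=[8.3046] v=[-1.5103]
Step 15: x=[8.2250] v=[-1.5925]
Step 16: x=[8.1415] v=[-1.6697]
Step 17: x=[8.0544] v=[-1.7417]
Step 18: x=[7.9640] v=[-1.8082]
Step 19: x=[7.8706] v=[-1.8690]
Step 20: x=[7.7744] v=[-1.9239]
Step 21: x=[7.6758] v=[-1.9727]
Step 22: x=[7.5750] v=[-2.0153]
Step 23: x=[7.4724] v=[-2.0516]
Step 24: x=[7.3683] v=[-2.0814]
Step 25: x=[7.2631] v=[-2.1046]
Step 26: x=[7.1570] v=[-2.1212]
Step 27: x=[7.0504] v=[-2.1311]
Step 28: x=[6.9437] v=[-2.1343]
Step 29: x=[6.8372] v=[-2.1308]
Step 30: x=[6.7312] v=[-2.1205]
Step 31: x=[6.6260] v=[-2.1036]
Step 32: x=[6.5220] v=[-2.0800]
Step 33: x=[6.4195] v=[-2.0499]
Step 34: x=[6.3188] v=[-2.0133]
Step 35: x=[6.2203] v=[-1.9704]
Step 36: x=[6.1242] v=[-1.9212]
Step 37: x=[6.0309] v=[-1.8660]
Step 38: x=[5.9407] v=[-1.8049]
Step 39: x=[5.8538] v=[-1.7381]
Step 40: x=[5.7705] v=[-1.6658]
Step 41: x=[5.6911] v=[-1.5883]
Step 42: x=[5.6158] v=[-1.5058]
Step 43: x=[5.5449] v=[-1.4185]
Step 44: x=[5.4786] v=[-1.3268]
Step 45: x=[5.4171] v=[-1.2309]
Step 46: x=[5.3605] v=[-1.1311]
Step 47: x=[5.3091] v=[-1.0277]
Step 48: x=[5.2630] v=[-0.9211]
Step 49: x=[5.2224] v=[-0.8116]
Step 50: x=[5.1874] v=[-0.6995]
Step 51: x=[5.1581] v=[-0.5852]
Step 52: x=[5.1346] v=[-0.4691]
v[0] did not become non-negative within 52 steps; using fallback time=2.6000

Answer: 2.6000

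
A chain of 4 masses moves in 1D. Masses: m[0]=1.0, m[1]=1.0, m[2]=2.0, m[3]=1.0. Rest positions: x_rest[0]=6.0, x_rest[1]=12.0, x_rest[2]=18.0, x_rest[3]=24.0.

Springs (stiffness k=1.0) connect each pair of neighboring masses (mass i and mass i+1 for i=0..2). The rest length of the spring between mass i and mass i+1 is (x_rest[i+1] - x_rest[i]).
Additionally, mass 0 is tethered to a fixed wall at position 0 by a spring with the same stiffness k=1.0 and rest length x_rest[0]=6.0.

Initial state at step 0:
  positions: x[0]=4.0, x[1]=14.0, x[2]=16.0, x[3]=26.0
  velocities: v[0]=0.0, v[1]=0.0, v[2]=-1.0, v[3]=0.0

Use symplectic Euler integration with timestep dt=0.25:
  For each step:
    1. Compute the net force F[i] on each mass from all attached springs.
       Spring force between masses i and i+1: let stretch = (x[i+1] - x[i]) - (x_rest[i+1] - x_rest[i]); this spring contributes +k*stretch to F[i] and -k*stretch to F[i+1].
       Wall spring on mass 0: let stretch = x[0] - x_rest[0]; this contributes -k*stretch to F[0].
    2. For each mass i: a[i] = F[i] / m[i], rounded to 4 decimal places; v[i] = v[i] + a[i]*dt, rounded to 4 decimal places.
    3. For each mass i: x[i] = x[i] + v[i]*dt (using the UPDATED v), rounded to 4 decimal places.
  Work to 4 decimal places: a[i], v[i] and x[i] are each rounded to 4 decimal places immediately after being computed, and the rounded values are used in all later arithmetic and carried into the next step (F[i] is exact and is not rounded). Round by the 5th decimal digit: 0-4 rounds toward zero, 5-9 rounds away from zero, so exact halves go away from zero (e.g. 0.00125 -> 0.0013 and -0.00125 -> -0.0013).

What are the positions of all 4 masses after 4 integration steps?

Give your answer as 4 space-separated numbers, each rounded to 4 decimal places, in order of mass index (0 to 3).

Answer: 6.6821 10.2480 17.1039 23.7939

Derivation:
Step 0: x=[4.0000 14.0000 16.0000 26.0000] v=[0.0000 0.0000 -1.0000 0.0000]
Step 1: x=[4.3750 13.5000 16.0000 25.7500] v=[1.5000 -2.0000 0.0000 -1.0000]
Step 2: x=[5.0469 12.5859 16.2266 25.2656] v=[2.6875 -3.6563 0.9063 -1.9375]
Step 3: x=[5.8745 11.4282 16.6219 24.5913] v=[3.3105 -4.6309 1.5811 -2.6973]
Step 4: x=[6.6821 10.2480 17.1039 23.7939] v=[3.2303 -4.7209 1.9281 -3.1897]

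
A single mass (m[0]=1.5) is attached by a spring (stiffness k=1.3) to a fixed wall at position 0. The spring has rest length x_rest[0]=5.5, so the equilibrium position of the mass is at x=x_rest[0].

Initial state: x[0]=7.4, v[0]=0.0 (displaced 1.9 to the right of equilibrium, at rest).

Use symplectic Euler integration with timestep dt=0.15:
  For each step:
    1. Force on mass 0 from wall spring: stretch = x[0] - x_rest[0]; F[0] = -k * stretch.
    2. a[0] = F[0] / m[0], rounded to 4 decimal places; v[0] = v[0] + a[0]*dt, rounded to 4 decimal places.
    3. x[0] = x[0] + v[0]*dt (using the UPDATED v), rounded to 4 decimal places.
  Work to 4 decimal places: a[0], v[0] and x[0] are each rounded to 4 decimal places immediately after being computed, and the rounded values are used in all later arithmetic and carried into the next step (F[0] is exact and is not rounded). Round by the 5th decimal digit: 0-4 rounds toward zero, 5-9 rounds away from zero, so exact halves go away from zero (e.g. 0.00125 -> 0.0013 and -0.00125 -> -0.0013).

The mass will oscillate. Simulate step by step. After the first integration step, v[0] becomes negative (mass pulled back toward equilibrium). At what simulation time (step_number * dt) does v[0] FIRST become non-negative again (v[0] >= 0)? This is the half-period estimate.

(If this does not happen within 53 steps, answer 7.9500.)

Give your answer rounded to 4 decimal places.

Step 0: x=[7.4000] v=[0.0000]
Step 1: x=[7.3630] v=[-0.2470]
Step 2: x=[7.2896] v=[-0.4892]
Step 3: x=[7.1813] v=[-0.7219]
Step 4: x=[7.0402] v=[-0.9405]
Step 5: x=[6.8691] v=[-1.1407]
Step 6: x=[6.6713] v=[-1.3187]
Step 7: x=[6.4507] v=[-1.4710]
Step 8: x=[6.2115] v=[-1.5946]
Step 9: x=[5.9584] v=[-1.6871]
Step 10: x=[5.6964] v=[-1.7467]
Step 11: x=[5.4306] v=[-1.7722]
Step 12: x=[5.1661] v=[-1.7632]
Step 13: x=[4.9081] v=[-1.7198]
Step 14: x=[4.6617] v=[-1.6429]
Step 15: x=[4.4316] v=[-1.5339]
Step 16: x=[4.2224] v=[-1.3950]
Step 17: x=[4.0381] v=[-1.2289]
Step 18: x=[3.8823] v=[-1.0389]
Step 19: x=[3.7580] v=[-0.8286]
Step 20: x=[3.6677] v=[-0.6021]
Step 21: x=[3.6131] v=[-0.3639]
Step 22: x=[3.5953] v=[-0.1186]
Step 23: x=[3.6147] v=[0.1290]
First v>=0 after going negative at step 23, time=3.4500

Answer: 3.4500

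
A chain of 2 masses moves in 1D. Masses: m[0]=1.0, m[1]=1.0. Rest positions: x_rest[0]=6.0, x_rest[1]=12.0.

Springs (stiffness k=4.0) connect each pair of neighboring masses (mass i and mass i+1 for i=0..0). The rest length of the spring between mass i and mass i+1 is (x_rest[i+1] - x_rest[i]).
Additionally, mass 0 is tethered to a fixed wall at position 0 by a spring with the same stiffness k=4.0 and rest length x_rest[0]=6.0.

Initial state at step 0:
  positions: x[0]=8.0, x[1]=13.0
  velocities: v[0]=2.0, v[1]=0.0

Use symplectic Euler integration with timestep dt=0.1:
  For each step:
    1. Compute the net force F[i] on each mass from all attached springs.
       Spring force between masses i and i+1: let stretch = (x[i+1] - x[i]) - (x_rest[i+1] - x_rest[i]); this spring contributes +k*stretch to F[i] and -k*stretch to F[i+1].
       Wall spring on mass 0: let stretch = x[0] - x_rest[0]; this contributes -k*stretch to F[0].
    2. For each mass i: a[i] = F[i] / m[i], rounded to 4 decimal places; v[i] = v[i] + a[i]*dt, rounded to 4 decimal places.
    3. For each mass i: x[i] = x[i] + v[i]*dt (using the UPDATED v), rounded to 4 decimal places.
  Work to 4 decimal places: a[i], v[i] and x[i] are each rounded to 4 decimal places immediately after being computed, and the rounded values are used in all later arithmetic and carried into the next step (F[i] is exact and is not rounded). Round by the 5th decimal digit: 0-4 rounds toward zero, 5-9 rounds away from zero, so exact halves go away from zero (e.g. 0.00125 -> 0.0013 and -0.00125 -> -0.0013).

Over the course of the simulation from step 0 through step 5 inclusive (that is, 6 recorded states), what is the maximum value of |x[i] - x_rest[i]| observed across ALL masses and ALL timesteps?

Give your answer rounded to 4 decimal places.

Answer: 2.0800

Derivation:
Step 0: x=[8.0000 13.0000] v=[2.0000 0.0000]
Step 1: x=[8.0800 13.0400] v=[0.8000 0.4000]
Step 2: x=[8.0352 13.1216] v=[-0.4480 0.8160]
Step 3: x=[7.8725 13.2397] v=[-1.6275 1.1814]
Step 4: x=[7.6095 13.3832] v=[-2.6296 1.4345]
Step 5: x=[7.2731 13.5357] v=[-3.3639 1.5250]
Max displacement = 2.0800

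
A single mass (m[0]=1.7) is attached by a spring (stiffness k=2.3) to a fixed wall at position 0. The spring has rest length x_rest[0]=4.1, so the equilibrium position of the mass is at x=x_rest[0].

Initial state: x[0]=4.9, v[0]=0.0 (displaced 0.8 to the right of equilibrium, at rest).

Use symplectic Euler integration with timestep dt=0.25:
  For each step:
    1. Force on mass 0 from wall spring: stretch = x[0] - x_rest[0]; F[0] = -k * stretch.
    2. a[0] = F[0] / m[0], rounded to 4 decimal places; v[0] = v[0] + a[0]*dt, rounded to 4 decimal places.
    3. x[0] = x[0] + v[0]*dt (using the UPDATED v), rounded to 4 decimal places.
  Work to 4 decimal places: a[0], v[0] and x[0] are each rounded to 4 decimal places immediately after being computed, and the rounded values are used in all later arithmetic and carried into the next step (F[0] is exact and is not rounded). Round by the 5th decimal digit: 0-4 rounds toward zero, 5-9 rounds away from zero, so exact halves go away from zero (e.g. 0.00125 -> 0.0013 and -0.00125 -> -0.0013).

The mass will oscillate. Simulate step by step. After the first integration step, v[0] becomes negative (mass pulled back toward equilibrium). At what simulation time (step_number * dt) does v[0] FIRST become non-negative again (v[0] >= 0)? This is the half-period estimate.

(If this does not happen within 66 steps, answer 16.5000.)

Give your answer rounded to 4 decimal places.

Answer: 2.7500

Derivation:
Step 0: x=[4.9000] v=[0.0000]
Step 1: x=[4.8324] v=[-0.2706]
Step 2: x=[4.7028] v=[-0.5183]
Step 3: x=[4.5223] v=[-0.7222]
Step 4: x=[4.3061] v=[-0.8650]
Step 5: x=[4.0724] v=[-0.9347]
Step 6: x=[3.8411] v=[-0.9254]
Step 7: x=[3.6317] v=[-0.8378]
Step 8: x=[3.4619] v=[-0.6794]
Step 9: x=[3.3460] v=[-0.4636]
Step 10: x=[3.2939] v=[-0.2086]
Step 11: x=[3.3099] v=[0.0641]
First v>=0 after going negative at step 11, time=2.7500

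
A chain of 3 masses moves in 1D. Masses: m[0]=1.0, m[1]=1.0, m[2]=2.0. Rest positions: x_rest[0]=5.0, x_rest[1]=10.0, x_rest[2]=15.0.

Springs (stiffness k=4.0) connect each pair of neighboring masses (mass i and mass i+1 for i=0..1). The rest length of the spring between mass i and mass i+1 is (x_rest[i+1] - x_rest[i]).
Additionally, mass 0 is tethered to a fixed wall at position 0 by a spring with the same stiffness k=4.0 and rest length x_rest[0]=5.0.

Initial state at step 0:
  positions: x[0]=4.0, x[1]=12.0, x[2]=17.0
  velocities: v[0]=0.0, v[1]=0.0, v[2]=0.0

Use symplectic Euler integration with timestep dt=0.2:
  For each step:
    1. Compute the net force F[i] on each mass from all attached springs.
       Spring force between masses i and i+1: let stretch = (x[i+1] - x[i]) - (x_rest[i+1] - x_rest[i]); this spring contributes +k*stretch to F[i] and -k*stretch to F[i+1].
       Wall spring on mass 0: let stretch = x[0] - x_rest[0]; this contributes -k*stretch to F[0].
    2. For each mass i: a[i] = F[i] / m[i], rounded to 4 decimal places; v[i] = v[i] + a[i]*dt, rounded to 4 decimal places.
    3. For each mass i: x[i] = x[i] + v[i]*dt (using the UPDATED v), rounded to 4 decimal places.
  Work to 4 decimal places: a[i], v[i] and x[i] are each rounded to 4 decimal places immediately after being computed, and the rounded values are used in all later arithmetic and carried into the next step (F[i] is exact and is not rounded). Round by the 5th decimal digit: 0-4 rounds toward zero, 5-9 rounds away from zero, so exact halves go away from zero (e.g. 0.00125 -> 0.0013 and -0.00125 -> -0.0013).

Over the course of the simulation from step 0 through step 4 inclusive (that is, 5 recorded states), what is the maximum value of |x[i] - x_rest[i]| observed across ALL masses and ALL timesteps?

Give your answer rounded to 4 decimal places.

Answer: 2.0303

Derivation:
Step 0: x=[4.0000 12.0000 17.0000] v=[0.0000 0.0000 0.0000]
Step 1: x=[4.6400 11.5200 17.0000] v=[3.2000 -2.4000 0.0000]
Step 2: x=[5.6384 10.8160 16.9616] v=[4.9920 -3.5200 -0.1920]
Step 3: x=[6.5631 10.2669 16.8316] v=[4.6234 -2.7456 -0.6502]
Step 4: x=[7.0303 10.1755 16.5764] v=[2.3360 -0.4569 -1.2761]
Max displacement = 2.0303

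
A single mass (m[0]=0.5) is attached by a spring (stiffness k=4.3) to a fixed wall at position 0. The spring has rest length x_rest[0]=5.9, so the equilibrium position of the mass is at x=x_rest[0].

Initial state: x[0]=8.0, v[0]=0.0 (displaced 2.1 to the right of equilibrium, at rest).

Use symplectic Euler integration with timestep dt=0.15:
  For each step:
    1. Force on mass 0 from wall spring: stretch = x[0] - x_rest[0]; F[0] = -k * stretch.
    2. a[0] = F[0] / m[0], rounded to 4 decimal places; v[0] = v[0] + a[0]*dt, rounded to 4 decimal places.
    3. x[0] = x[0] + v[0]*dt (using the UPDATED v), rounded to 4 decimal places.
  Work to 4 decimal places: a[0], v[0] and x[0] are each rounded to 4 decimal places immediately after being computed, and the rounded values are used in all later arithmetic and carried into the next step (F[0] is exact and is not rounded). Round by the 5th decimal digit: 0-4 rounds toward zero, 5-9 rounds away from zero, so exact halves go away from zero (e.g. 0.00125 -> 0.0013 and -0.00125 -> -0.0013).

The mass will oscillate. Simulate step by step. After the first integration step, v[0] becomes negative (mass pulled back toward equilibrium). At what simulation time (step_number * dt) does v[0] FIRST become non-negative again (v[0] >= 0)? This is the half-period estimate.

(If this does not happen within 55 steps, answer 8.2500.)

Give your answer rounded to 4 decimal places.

Step 0: x=[8.0000] v=[0.0000]
Step 1: x=[7.5937] v=[-2.7090]
Step 2: x=[6.8596] v=[-4.8939]
Step 3: x=[5.9398] v=[-6.1318]
Step 4: x=[5.0123] v=[-6.1831]
Step 5: x=[4.2566] v=[-5.0380]
Step 6: x=[3.8189] v=[-2.9180]
Step 7: x=[3.7839] v=[-0.2334]
Step 8: x=[4.1584] v=[2.4964]
First v>=0 after going negative at step 8, time=1.2000

Answer: 1.2000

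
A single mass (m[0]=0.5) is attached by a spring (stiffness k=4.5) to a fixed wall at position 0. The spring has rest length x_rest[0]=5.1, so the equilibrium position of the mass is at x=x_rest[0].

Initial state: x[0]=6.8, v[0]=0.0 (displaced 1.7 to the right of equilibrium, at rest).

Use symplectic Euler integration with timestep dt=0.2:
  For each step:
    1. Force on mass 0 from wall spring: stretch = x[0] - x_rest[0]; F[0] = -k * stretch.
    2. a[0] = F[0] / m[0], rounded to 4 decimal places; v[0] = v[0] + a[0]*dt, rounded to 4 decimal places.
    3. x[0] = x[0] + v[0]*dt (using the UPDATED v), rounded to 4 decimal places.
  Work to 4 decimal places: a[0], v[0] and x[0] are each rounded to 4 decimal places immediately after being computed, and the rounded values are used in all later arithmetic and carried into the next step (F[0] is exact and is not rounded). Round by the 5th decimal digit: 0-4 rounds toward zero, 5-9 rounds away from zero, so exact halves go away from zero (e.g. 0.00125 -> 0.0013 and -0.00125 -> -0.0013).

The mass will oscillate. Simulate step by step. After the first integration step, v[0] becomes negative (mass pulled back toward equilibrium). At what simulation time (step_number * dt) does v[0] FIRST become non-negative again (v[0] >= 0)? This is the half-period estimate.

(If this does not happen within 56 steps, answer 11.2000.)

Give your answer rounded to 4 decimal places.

Step 0: x=[6.8000] v=[0.0000]
Step 1: x=[6.1880] v=[-3.0600]
Step 2: x=[5.1843] v=[-5.0184]
Step 3: x=[4.1503] v=[-5.1701]
Step 4: x=[3.4582] v=[-3.4606]
Step 5: x=[3.3571] v=[-0.5054]
Step 6: x=[3.8835] v=[2.6318]
First v>=0 after going negative at step 6, time=1.2000

Answer: 1.2000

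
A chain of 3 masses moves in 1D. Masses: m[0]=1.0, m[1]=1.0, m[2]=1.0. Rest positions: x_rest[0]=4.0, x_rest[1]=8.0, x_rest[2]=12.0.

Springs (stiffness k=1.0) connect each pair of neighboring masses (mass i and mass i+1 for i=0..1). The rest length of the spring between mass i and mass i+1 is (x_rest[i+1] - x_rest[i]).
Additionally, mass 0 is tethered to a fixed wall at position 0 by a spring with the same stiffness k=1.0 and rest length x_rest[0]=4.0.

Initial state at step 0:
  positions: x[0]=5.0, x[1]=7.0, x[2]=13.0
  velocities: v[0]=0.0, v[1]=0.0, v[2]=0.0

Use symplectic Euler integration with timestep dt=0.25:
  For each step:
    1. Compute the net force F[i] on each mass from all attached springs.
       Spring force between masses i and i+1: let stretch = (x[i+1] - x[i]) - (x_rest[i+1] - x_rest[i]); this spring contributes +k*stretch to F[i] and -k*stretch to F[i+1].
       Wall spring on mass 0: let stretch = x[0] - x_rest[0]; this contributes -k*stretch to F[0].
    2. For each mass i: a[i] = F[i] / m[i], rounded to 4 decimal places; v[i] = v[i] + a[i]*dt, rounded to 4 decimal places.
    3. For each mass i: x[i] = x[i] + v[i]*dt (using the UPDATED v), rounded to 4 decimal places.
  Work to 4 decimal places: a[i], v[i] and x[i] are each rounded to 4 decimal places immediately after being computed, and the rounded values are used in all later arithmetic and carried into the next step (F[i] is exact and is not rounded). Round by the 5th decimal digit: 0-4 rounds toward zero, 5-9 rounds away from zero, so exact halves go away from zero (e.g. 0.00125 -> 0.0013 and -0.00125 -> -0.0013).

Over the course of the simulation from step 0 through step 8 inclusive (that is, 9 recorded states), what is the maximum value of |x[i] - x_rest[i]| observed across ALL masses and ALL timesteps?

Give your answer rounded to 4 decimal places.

Answer: 1.4679

Derivation:
Step 0: x=[5.0000 7.0000 13.0000] v=[0.0000 0.0000 0.0000]
Step 1: x=[4.8125 7.2500 12.8750] v=[-0.7500 1.0000 -0.5000]
Step 2: x=[4.4766 7.6992 12.6484] v=[-1.3438 1.7969 -0.9063]
Step 3: x=[4.0623 8.2564 12.3625] v=[-1.6573 2.2286 -1.1436]
Step 4: x=[3.6562 8.8081 12.0700] v=[-1.6244 2.2066 -1.1701]
Step 5: x=[3.3436 9.2416 11.8236] v=[-1.2505 1.7341 -0.9856]
Step 6: x=[3.1906 9.4679 11.6658] v=[-0.6119 0.9051 -0.6311]
Step 7: x=[3.2306 9.4392 11.6207] v=[0.1598 -0.1148 -0.1806]
Step 8: x=[3.4567 9.1588 11.6892] v=[0.9043 -1.1216 0.2740]
Max displacement = 1.4679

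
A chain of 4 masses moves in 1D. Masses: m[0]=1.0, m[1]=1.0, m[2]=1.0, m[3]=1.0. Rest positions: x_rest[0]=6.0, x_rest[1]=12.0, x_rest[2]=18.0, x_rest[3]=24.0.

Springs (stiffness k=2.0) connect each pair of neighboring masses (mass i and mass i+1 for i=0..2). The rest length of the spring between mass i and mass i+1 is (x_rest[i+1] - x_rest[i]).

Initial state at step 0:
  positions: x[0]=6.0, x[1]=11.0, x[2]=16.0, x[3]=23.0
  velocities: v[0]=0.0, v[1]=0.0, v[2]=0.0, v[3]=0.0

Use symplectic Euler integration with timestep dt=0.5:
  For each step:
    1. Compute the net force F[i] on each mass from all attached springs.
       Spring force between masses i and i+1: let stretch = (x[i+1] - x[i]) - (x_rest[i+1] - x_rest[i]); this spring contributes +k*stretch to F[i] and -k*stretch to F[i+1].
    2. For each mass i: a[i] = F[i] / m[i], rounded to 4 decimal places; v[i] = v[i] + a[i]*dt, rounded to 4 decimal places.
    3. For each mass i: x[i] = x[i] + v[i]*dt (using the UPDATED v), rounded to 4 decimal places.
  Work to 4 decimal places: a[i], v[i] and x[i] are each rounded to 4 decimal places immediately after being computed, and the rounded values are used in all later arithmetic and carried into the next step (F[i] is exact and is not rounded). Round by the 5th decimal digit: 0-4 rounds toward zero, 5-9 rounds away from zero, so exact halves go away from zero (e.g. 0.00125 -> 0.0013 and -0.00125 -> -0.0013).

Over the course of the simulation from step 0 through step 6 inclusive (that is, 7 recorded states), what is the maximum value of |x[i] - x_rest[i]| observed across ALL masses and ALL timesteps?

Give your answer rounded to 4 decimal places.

Answer: 2.0625

Derivation:
Step 0: x=[6.0000 11.0000 16.0000 23.0000] v=[0.0000 0.0000 0.0000 0.0000]
Step 1: x=[5.5000 11.0000 17.0000 22.5000] v=[-1.0000 0.0000 2.0000 -1.0000]
Step 2: x=[4.7500 11.2500 17.7500 22.2500] v=[-1.5000 0.5000 1.5000 -0.5000]
Step 3: x=[4.2500 11.5000 17.5000 22.7500] v=[-1.0000 0.5000 -0.5000 1.0000]
Step 4: x=[4.3750 11.1250 16.8750 23.6250] v=[0.2500 -0.7500 -1.2500 1.7500]
Step 5: x=[4.8750 10.2500 16.7500 24.1250] v=[1.0000 -1.7500 -0.2500 1.0000]
Step 6: x=[5.0625 9.9375 17.0625 23.9375] v=[0.3750 -0.6250 0.6250 -0.3750]
Max displacement = 2.0625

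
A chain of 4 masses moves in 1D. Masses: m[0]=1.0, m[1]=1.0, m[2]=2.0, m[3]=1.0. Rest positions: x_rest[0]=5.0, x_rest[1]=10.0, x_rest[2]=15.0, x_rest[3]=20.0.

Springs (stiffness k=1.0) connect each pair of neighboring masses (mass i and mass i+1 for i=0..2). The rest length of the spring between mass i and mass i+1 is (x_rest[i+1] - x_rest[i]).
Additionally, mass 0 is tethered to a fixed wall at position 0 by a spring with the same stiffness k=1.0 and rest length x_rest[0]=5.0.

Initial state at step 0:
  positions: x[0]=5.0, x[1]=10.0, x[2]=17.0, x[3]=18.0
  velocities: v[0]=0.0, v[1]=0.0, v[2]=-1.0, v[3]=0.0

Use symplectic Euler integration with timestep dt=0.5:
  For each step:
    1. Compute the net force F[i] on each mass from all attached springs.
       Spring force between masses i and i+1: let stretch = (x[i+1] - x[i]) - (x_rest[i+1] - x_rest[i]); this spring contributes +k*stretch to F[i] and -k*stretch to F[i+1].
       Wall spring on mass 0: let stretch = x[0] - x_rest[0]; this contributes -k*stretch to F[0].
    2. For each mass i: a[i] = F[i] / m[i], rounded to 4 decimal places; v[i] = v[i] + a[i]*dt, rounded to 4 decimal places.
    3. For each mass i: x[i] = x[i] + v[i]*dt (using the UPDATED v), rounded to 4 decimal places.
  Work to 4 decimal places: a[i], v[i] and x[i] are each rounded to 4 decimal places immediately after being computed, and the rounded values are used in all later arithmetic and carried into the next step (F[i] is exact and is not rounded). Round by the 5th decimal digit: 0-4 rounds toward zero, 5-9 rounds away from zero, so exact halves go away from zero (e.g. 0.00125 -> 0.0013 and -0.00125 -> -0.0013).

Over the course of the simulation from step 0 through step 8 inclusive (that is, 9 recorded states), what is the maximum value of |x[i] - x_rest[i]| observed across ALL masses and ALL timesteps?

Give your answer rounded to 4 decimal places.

Step 0: x=[5.0000 10.0000 17.0000 18.0000] v=[0.0000 0.0000 -1.0000 0.0000]
Step 1: x=[5.0000 10.5000 15.7500 19.0000] v=[0.0000 1.0000 -2.5000 2.0000]
Step 2: x=[5.1250 10.9375 14.2500 20.4375] v=[0.2500 0.8750 -3.0000 2.8750]
Step 3: x=[5.4219 10.7500 13.1094 21.5782] v=[0.5938 -0.3750 -2.2813 2.2813]
Step 4: x=[5.6954 9.8203 12.7324 21.8517] v=[0.5469 -1.8594 -0.7540 0.5469]
Step 5: x=[5.5762 8.5874 13.1313 21.0953] v=[-0.2384 -2.4658 0.7978 -1.5128]
Step 6: x=[4.8158 7.7377 13.9578 19.5979] v=[-1.5209 -1.6995 1.6529 -2.9948]
Step 7: x=[3.5819 7.7125 14.7118 17.9405] v=[-2.4679 -0.0504 1.5079 -3.3149]
Step 8: x=[2.4851 8.4045 14.9945 16.7259] v=[-2.1936 1.3840 0.5653 -2.4293]
Max displacement = 3.2741

Answer: 3.2741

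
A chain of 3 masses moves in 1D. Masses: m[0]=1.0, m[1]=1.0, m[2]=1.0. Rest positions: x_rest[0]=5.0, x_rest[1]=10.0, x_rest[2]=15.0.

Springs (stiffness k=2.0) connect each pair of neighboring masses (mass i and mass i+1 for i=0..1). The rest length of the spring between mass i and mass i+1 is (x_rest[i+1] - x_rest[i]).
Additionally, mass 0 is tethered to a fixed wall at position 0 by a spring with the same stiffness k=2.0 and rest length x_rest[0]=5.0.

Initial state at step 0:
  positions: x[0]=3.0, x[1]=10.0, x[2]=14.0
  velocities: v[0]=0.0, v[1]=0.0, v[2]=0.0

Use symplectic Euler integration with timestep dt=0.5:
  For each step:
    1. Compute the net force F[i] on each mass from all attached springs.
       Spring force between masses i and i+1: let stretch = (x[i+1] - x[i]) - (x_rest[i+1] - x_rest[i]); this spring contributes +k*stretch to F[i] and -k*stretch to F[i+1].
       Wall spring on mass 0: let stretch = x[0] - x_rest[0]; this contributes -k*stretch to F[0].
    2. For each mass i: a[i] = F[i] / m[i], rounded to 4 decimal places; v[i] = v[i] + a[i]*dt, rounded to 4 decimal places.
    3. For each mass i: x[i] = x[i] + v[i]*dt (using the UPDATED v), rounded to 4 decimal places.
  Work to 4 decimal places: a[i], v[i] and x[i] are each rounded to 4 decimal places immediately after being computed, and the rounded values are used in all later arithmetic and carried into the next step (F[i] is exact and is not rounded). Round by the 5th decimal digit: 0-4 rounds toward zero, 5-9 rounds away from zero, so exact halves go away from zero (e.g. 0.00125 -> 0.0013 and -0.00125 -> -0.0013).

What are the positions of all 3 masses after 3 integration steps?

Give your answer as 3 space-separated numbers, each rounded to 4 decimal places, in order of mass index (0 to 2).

Step 0: x=[3.0000 10.0000 14.0000] v=[0.0000 0.0000 0.0000]
Step 1: x=[5.0000 8.5000 14.5000] v=[4.0000 -3.0000 1.0000]
Step 2: x=[6.2500 8.2500 14.5000] v=[2.5000 -0.5000 0.0000]
Step 3: x=[5.3750 10.1250 13.8750] v=[-1.7500 3.7500 -1.2500]

Answer: 5.3750 10.1250 13.8750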